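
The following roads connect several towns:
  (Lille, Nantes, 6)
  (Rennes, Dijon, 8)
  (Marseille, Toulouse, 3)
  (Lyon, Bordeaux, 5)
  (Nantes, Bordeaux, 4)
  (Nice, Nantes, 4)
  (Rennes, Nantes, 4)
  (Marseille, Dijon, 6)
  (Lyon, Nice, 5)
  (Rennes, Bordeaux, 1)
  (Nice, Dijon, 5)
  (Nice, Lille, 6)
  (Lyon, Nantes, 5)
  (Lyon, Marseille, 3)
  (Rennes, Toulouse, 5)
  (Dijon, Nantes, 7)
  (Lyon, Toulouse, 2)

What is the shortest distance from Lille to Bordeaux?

10

Comparing a few candidate routes:
Lille-Nice-Lyon-Bordeaux: 6 + 5 + 5 = 16
Lille-Nantes-Rennes-Bordeaux: 6 + 4 + 1 = 11
Lille-Nice-Nantes-Rennes-Bordeaux: 6 + 4 + 4 + 1 = 15
Lille-Nantes-Bordeaux: 6 + 4 = 10
Lille-Nice-Nantes-Bordeaux: 6 + 4 + 4 = 14
Lille-Nantes-Lyon-Bordeaux: 6 + 5 + 5 = 16
Best route has total 10.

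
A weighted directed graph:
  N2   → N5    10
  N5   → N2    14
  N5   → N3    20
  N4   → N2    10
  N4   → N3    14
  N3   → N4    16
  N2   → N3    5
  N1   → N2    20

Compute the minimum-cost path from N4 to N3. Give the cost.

14

Routes from N4 to N3:
N4 → N3: 14
N4 → N2 → N3: 10 + 5 = 15
N4 → N2 → N5 → N3: 10 + 10 + 20 = 40
Shortest: 14.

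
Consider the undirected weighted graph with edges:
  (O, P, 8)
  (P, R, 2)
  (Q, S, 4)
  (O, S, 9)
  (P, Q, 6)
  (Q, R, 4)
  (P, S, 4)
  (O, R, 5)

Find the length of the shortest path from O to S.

Comparing a few candidate routes:
O→R→P→S: 5 + 2 + 4 = 11
O→S: 9
O→P→S: 8 + 4 = 12
Best route has total 9.

9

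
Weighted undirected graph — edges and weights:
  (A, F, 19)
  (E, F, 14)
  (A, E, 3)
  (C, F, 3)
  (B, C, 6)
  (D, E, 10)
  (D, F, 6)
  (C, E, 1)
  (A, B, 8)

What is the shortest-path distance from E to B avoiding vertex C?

Paths from E to B avoiding C:
E - D - F - A - B: 10 + 6 + 19 + 8 = 43
E - A - B: 3 + 8 = 11
E - F - A - B: 14 + 19 + 8 = 41
The minimum is 11.

11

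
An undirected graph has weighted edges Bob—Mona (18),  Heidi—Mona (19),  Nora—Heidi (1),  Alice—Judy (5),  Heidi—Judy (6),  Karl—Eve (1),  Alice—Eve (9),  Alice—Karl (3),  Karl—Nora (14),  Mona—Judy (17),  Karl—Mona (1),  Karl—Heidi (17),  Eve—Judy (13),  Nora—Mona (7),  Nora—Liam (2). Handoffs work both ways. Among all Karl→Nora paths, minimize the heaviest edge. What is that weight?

6

Checking several routes:
Karl -> Alice -> Judy -> Heidi -> Nora: max(3, 5, 6, 1) = 6
Karl -> Mona -> Nora: max(1, 7) = 7
Karl -> Eve -> Alice -> Judy -> Heidi -> Nora: max(1, 9, 5, 6, 1) = 9
The minimum achievable maximum is 6.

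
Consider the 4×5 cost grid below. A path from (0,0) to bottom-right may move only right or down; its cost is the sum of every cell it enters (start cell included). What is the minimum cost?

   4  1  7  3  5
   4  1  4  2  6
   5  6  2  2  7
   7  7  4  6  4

Take [0,0] -> [0,1] -> [1,1] -> [1,2] -> [1,3] -> [2,3] -> [3,3] -> [3,4] for a total of 4 + 1 + 1 + 4 + 2 + 2 + 6 + 4 = 24.
For comparison, the top-then-right route costs 37.

24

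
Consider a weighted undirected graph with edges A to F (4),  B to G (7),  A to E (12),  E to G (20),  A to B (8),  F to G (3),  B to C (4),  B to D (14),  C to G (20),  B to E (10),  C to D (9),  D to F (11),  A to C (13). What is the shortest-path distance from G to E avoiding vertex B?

A few of the G→E routes:
G -> F -> A -> E: 3 + 4 + 12 = 19
G -> C -> A -> E: 20 + 13 + 12 = 45
G -> E: 20
The minimum is 19.

19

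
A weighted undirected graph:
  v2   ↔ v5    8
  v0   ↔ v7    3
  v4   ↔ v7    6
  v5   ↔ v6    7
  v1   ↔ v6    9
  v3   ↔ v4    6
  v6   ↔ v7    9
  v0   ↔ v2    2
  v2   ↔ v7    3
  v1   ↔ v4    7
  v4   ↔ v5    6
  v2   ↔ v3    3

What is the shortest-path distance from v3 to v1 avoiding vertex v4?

Routes from v3 to v1 avoiding v4:
v3 -> v2 -> v0 -> v7 -> v6 -> v1: 3 + 2 + 3 + 9 + 9 = 26
v3 -> v2 -> v7 -> v6 -> v1: 3 + 3 + 9 + 9 = 24
v3 -> v2 -> v5 -> v6 -> v1: 3 + 8 + 7 + 9 = 27
Best route has total 24.

24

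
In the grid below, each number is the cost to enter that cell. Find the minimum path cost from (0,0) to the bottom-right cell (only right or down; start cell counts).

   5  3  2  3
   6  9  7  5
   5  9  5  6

24

Path (0,0)→(0,1)→(0,2)→(0,3)→(1,3)→(2,3): 5 + 3 + 2 + 3 + 5 + 6 = 24.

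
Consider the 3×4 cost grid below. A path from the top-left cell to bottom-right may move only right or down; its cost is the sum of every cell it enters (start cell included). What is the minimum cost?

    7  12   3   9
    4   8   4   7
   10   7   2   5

Best path: (0,0) → (1,0) → (1,1) → (1,2) → (2,2) → (2,3)
Cost: 7 + 4 + 8 + 4 + 2 + 5 = 30
For comparison, the top-then-right route costs 43.

30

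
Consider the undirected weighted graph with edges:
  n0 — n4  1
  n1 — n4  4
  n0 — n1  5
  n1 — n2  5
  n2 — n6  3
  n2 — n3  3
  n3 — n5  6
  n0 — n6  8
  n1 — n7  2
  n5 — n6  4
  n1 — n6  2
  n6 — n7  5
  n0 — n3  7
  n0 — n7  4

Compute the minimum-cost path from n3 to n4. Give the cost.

8

Comparing a few candidate routes:
n3 - n0 - n4: 7 + 1 = 8
n3 - n2 - n6 - n1 - n4: 3 + 3 + 2 + 4 = 12
n3 - n2 - n1 - n4: 3 + 5 + 4 = 12
The minimum is 8.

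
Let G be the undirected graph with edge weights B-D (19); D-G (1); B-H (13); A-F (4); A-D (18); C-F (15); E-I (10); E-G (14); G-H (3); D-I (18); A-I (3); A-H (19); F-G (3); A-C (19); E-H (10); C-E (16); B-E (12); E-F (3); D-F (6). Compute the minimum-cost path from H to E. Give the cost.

9

Comparing a few candidate routes:
H→G→D→F→E: 3 + 1 + 6 + 3 = 13
H→G→F→E: 3 + 3 + 3 = 9
H→E: 10
H→G→E: 3 + 14 = 17
H→G→F→A→I→E: 3 + 3 + 4 + 3 + 10 = 23
Shortest: 9.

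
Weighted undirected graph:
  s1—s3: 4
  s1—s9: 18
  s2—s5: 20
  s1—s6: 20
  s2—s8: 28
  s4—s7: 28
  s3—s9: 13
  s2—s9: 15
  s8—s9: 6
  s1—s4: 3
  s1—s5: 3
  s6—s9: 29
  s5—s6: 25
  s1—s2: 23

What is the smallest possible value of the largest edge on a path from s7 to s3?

A few of the s7→s3 routes:
s7 → s4 → s1 → s6 → s5 → s2 → s9 → s3: max(28, 3, 20, 25, 20, 15, 13) = 28
s7 → s4 → s1 → s2 → s8 → s9 → s3: max(28, 3, 23, 28, 6, 13) = 28
s7 → s4 → s1 → s2 → s9 → s3: max(28, 3, 23, 15, 13) = 28
s7 → s4 → s1 → s6 → s5 → s2 → s8 → s9 → s3: max(28, 3, 20, 25, 20, 28, 6, 13) = 28
Best route has worst link 28.

28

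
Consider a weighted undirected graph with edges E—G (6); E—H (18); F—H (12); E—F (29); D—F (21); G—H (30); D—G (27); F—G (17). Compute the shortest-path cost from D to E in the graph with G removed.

50

Routes from D to E avoiding G:
D-F-H-E: 21 + 12 + 18 = 51
D-F-E: 21 + 29 = 50
Best route has total 50.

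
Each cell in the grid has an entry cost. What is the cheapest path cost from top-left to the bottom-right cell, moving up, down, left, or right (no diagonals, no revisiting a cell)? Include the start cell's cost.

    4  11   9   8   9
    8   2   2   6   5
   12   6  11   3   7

32

Best path: r0c0 → r1c0 → r1c1 → r1c2 → r1c3 → r2c3 → r2c4
Cost: 4 + 8 + 2 + 2 + 6 + 3 + 7 = 32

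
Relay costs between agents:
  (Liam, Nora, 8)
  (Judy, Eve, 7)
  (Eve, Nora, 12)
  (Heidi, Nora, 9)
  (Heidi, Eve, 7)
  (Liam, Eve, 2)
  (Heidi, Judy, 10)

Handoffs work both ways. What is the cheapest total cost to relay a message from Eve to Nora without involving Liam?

12

Routes from Eve to Nora avoiding Liam:
Eve -> Nora: 12
Eve -> Judy -> Heidi -> Nora: 7 + 10 + 9 = 26
Eve -> Heidi -> Nora: 7 + 9 = 16
Shortest: 12.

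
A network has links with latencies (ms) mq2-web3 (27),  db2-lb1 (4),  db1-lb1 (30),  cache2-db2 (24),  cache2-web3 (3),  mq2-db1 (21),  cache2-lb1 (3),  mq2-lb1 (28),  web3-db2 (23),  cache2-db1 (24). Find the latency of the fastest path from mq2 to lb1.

28

A few of the mq2→lb1 routes:
mq2→web3→cache2→lb1: 27 + 3 + 3 = 33
mq2→db1→cache2→lb1: 21 + 24 + 3 = 48
mq2→lb1: 28
mq2→db1→lb1: 21 + 30 = 51
The minimum is 28 ms.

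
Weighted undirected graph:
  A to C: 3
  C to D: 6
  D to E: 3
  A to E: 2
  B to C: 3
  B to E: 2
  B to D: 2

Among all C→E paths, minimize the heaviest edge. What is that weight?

Candidate routes:
C -> D -> E: max(6, 3) = 6
C -> B -> E: max(3, 2) = 3
C -> A -> E: max(3, 2) = 3
C -> D -> B -> E: max(6, 2, 2) = 6
C -> B -> D -> E: max(3, 2, 3) = 3
Best route has worst link 3.

3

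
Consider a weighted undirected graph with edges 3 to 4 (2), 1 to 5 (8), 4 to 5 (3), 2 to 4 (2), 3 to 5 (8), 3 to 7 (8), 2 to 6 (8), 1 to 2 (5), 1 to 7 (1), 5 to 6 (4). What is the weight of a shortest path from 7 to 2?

A few of the 7→2 routes:
7 -> 3 -> 4 -> 2: 8 + 2 + 2 = 12
7 -> 1 -> 5 -> 4 -> 2: 1 + 8 + 3 + 2 = 14
7 -> 3 -> 5 -> 4 -> 2: 8 + 8 + 3 + 2 = 21
7 -> 1 -> 2: 1 + 5 = 6
The minimum is 6.

6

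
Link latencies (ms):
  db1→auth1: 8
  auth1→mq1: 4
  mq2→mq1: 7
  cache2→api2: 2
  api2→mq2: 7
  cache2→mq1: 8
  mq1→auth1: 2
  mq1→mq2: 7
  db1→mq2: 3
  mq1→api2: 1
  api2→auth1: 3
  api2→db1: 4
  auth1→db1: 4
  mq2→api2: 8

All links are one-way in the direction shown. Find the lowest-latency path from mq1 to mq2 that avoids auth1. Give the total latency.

7

Routes from mq1 to mq2 avoiding auth1:
mq1→api2→mq2: 1 + 7 = 8
mq1→api2→db1→mq2: 1 + 4 + 3 = 8
mq1→mq2: 7
Shortest: 7 ms.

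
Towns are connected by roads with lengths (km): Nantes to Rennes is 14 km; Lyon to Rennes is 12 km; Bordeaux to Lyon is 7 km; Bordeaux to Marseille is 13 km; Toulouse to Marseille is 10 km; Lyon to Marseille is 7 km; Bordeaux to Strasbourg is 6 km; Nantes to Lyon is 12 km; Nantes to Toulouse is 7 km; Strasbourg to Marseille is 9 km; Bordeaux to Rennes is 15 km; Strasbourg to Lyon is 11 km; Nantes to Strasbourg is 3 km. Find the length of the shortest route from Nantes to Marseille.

Some routes from Nantes to Marseille:
Nantes → Strasbourg → Lyon → Marseille: 3 + 11 + 7 = 21
Nantes → Lyon → Marseille: 12 + 7 = 19
Nantes → Toulouse → Marseille: 7 + 10 = 17
Nantes → Strasbourg → Marseille: 3 + 9 = 12
Nantes → Strasbourg → Bordeaux → Marseille: 3 + 6 + 13 = 22
Best route has total 12 km.

12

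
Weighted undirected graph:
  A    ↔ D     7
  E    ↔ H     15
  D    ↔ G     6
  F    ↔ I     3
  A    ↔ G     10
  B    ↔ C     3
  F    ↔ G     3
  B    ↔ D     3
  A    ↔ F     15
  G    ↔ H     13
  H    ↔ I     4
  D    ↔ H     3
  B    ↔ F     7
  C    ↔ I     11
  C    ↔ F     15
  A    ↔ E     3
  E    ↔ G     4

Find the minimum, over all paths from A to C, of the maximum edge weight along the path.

Checking several routes:
A - E - G - F - I - H - D - B - C: max(3, 4, 3, 3, 4, 3, 3, 3) = 4
A - D - H - I - F - B - C: max(7, 3, 4, 3, 7, 3) = 7
A - E - G - D - B - C: max(3, 4, 6, 3, 3) = 6
A - D - B - C: max(7, 3, 3) = 7
Best route has worst link 4.

4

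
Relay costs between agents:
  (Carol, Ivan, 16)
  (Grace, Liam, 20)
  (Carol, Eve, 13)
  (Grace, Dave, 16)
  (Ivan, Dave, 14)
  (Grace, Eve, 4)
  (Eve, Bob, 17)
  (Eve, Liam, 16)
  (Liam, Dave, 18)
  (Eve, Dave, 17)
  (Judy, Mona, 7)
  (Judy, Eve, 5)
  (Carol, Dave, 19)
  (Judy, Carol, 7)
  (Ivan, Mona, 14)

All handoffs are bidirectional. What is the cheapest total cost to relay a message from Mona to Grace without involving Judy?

Comparing a few candidate routes:
Mona → Ivan → Dave → Grace: 14 + 14 + 16 = 44
Mona → Ivan → Dave → Carol → Eve → Grace: 14 + 14 + 19 + 13 + 4 = 64
Mona → Ivan → Carol → Eve → Grace: 14 + 16 + 13 + 4 = 47
Mona → Ivan → Dave → Eve → Grace: 14 + 14 + 17 + 4 = 49
Best route has total 44.

44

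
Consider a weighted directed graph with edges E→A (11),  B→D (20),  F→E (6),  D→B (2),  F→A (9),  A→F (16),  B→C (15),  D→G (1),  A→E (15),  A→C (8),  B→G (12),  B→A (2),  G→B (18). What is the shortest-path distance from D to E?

Paths from D to E:
D→G→B→A→F→E: 1 + 18 + 2 + 16 + 6 = 43
D→B→A→E: 2 + 2 + 15 = 19
D→G→B→A→E: 1 + 18 + 2 + 15 = 36
D→B→A→F→E: 2 + 2 + 16 + 6 = 26
Shortest: 19.

19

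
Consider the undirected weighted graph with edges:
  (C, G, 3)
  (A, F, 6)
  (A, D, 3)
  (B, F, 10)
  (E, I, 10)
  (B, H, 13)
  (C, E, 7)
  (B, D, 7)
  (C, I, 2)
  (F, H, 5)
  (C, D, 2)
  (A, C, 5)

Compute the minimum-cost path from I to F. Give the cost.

A few of the I→F routes:
I→C→A→F: 2 + 5 + 6 = 13
I→E→C→D→A→F: 10 + 7 + 2 + 3 + 6 = 28
I→E→C→A→F: 10 + 7 + 5 + 6 = 28
I→C→D→A→F: 2 + 2 + 3 + 6 = 13
I→C→D→B→F: 2 + 2 + 7 + 10 = 21
I→C→A→D→B→F: 2 + 5 + 3 + 7 + 10 = 27
Best route has total 13.

13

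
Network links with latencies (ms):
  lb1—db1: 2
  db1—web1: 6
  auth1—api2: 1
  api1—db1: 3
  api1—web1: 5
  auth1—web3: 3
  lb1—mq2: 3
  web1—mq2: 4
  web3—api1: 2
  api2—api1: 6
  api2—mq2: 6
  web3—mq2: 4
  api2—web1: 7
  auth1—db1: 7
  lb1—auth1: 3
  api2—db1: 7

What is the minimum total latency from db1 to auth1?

A few of the db1→auth1 routes:
db1→auth1: 7
db1→api1→web3→auth1: 3 + 2 + 3 = 8
db1→lb1→auth1: 2 + 3 = 5
The minimum is 5 ms.

5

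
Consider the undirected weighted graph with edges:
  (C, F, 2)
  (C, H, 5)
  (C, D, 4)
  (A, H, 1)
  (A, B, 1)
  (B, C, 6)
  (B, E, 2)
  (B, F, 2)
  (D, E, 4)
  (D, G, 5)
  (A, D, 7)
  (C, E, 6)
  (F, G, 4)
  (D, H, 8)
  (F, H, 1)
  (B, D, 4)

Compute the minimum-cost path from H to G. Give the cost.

Comparing a few candidate routes:
H -> F -> G: 1 + 4 = 5
H -> A -> B -> F -> G: 1 + 1 + 2 + 4 = 8
H -> C -> F -> G: 5 + 2 + 4 = 11
The minimum is 5.

5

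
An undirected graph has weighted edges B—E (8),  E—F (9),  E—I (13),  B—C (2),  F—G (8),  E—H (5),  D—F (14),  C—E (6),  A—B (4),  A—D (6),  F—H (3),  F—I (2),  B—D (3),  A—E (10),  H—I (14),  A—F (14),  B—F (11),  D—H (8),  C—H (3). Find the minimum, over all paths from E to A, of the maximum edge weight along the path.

5

A few of the E→A routes:
E→H→C→B→A: max(5, 3, 2, 4) = 5
E→H→C→B→D→A: max(5, 3, 2, 3, 6) = 6
E→C→B→A: max(6, 2, 4) = 6
E→C→B→D→A: max(6, 2, 3, 6) = 6
E→C→H→D→B→A: max(6, 3, 8, 3, 4) = 8
Smallest bottleneck: 5.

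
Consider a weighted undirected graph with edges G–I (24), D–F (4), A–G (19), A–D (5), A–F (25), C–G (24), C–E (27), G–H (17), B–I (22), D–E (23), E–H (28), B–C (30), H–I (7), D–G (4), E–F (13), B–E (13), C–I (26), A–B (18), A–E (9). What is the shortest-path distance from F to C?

32

Checking several routes:
F → D → A → E → C: 4 + 5 + 9 + 27 = 45
F → D → A → G → C: 4 + 5 + 19 + 24 = 52
F → D → G → C: 4 + 4 + 24 = 32
F → D → E → C: 4 + 23 + 27 = 54
F → E → C: 13 + 27 = 40
The minimum is 32.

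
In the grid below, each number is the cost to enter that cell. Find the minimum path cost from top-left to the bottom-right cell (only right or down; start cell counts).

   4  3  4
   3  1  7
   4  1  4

Cheapest: (0,0)→(0,1)→(1,1)→(2,1)→(2,2)
  4 + 3 + 1 + 1 + 4 = 13
(Top row then right column would cost 22.)

13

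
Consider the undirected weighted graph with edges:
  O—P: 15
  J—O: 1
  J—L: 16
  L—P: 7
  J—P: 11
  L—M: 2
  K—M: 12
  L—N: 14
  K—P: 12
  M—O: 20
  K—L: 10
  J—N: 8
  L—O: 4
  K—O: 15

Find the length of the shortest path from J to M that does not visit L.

21

Comparing a few candidate routes:
J - P - K - M: 11 + 12 + 12 = 35
J - P - O - K - M: 11 + 15 + 15 + 12 = 53
J - P - O - M: 11 + 15 + 20 = 46
J - O - M: 1 + 20 = 21
J - O - K - M: 1 + 15 + 12 = 28
J - O - P - K - M: 1 + 15 + 12 + 12 = 40
Shortest: 21.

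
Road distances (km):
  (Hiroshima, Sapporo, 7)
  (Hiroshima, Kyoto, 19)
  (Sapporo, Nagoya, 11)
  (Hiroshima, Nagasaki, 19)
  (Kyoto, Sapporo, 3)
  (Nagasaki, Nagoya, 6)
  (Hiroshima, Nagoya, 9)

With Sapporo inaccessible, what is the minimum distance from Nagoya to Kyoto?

Routes from Nagoya to Kyoto avoiding Sapporo:
Nagoya -> Hiroshima -> Kyoto: 9 + 19 = 28
Nagoya -> Nagasaki -> Hiroshima -> Kyoto: 6 + 19 + 19 = 44
The minimum is 28 km.

28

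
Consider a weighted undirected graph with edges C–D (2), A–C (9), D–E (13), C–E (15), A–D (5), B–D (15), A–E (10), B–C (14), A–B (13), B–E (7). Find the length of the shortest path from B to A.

A few of the B→A routes:
B → D → A: 15 + 5 = 20
B → C → A: 14 + 9 = 23
B → A: 13
B → E → A: 7 + 10 = 17
B → C → D → A: 14 + 2 + 5 = 21
The minimum is 13.

13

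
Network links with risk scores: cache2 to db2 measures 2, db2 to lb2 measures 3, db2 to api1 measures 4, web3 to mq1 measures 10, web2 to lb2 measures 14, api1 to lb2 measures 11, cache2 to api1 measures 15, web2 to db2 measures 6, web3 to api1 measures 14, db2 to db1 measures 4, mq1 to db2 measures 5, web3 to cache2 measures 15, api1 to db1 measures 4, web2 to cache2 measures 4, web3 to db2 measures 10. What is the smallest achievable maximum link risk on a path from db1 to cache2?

4

Checking several routes:
db1 -> api1 -> db2 -> cache2: max(4, 4, 2) = 4
db1 -> db2 -> cache2: max(4, 2) = 4
db1 -> db2 -> web2 -> cache2: max(4, 6, 4) = 6
db1 -> api1 -> db2 -> web2 -> cache2: max(4, 4, 6, 4) = 6
Smallest bottleneck: 4.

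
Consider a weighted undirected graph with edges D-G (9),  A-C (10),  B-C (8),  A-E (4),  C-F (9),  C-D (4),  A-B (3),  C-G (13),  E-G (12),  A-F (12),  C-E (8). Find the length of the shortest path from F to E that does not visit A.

17

Routes from F to E avoiding A:
F-C-E: 9 + 8 = 17
F-C-D-G-E: 9 + 4 + 9 + 12 = 34
F-C-G-E: 9 + 13 + 12 = 34
The minimum is 17.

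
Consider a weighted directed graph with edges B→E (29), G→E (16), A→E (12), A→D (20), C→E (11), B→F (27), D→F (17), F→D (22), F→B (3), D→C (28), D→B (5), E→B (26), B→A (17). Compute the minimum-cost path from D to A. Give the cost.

22

Routes from D to A:
D→F→B→A: 17 + 3 + 17 = 37
D→B→A: 5 + 17 = 22
D→C→E→B→A: 28 + 11 + 26 + 17 = 82
Shortest: 22.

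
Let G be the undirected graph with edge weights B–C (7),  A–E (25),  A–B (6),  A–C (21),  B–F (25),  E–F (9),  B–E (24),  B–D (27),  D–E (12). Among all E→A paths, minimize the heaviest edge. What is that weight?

24

Comparing a few candidate routes:
E -> F -> B -> C -> A: max(9, 25, 7, 21) = 25
E -> F -> B -> A: max(9, 25, 6) = 25
E -> B -> C -> A: max(24, 7, 21) = 24
E -> B -> A: max(24, 6) = 24
The minimum achievable maximum is 24.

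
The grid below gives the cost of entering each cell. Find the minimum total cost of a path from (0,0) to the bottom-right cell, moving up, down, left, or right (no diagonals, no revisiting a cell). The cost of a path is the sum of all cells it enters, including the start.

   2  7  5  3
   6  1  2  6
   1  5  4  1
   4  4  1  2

One optimal route is (0,0) -> (1,0) -> (1,1) -> (1,2) -> (2,2) -> (2,3) -> (3,3).
Its cost is 2 + 6 + 1 + 2 + 4 + 1 + 2 = 18.

18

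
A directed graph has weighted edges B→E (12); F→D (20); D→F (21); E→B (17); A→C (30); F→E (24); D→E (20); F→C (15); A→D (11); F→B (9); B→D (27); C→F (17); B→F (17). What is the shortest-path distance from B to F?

17

Paths from B to F:
B-F: 17
B-D-F: 27 + 21 = 48
The minimum is 17.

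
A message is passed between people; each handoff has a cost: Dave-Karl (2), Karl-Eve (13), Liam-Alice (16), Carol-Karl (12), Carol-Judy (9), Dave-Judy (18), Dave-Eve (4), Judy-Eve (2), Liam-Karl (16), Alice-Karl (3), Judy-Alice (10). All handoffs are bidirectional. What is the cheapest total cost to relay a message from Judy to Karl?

8

A few of the Judy→Karl routes:
Judy→Alice→Karl: 10 + 3 = 13
Judy→Carol→Karl: 9 + 12 = 21
Judy→Dave→Karl: 18 + 2 = 20
Judy→Eve→Karl: 2 + 13 = 15
Judy→Eve→Dave→Karl: 2 + 4 + 2 = 8
Best route has total 8.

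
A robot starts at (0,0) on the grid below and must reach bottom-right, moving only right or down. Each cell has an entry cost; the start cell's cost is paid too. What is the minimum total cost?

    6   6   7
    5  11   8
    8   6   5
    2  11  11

41

Take (0,0) → (1,0) → (2,0) → (2,1) → (2,2) → (3,2) for a total of 6 + 5 + 8 + 6 + 5 + 11 = 41.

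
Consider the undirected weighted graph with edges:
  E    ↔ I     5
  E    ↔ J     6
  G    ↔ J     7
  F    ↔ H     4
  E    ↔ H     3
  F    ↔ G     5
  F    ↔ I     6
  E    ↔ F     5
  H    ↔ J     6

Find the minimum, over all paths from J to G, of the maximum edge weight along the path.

6

Some routes from J to G:
J → E → I → F → G: max(6, 5, 6, 5) = 6
J → H → F → G: max(6, 4, 5) = 6
J → E → F → G: max(6, 5, 5) = 6
J → H → E → I → F → G: max(6, 3, 5, 6, 5) = 6
J → H → E → F → G: max(6, 3, 5, 5) = 6
Best route has worst link 6.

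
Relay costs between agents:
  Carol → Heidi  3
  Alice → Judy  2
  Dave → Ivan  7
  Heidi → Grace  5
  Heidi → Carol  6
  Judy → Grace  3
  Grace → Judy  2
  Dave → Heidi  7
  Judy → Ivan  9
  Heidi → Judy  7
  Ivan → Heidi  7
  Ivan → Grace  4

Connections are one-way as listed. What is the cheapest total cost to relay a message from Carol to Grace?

Paths from Carol to Grace:
Carol → Heidi → Grace: 3 + 5 = 8
Carol → Heidi → Judy → Grace: 3 + 7 + 3 = 13
Carol → Heidi → Judy → Ivan → Grace: 3 + 7 + 9 + 4 = 23
Best route has total 8.

8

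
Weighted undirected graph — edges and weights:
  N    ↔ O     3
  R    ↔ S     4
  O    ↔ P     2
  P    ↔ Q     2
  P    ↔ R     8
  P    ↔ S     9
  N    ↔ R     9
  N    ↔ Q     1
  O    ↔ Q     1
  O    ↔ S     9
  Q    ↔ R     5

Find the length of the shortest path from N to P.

3

Checking several routes:
N -> Q -> R -> P: 1 + 5 + 8 = 14
N -> R -> Q -> P: 9 + 5 + 2 = 16
N -> Q -> O -> P: 1 + 1 + 2 = 4
N -> Q -> P: 1 + 2 = 3
N -> O -> P: 3 + 2 = 5
N -> O -> Q -> P: 3 + 1 + 2 = 6
Shortest: 3.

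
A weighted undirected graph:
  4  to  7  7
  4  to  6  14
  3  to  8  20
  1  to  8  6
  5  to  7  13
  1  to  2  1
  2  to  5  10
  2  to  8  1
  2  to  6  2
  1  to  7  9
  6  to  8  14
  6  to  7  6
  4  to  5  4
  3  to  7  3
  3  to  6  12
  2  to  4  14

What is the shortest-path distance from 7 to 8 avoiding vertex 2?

Checking several routes:
7-6-8: 6 + 14 = 20
7-3-8: 3 + 20 = 23
7-3-6-8: 3 + 12 + 14 = 29
7-1-8: 9 + 6 = 15
7-4-6-8: 7 + 14 + 14 = 35
Shortest: 15.

15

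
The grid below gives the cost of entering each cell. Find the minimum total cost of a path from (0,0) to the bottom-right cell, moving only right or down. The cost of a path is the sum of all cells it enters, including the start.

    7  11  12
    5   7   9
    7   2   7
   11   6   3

Best path: [0,0] → [1,0] → [1,1] → [2,1] → [3,1] → [3,2]
Cost: 7 + 5 + 7 + 2 + 6 + 3 = 30

30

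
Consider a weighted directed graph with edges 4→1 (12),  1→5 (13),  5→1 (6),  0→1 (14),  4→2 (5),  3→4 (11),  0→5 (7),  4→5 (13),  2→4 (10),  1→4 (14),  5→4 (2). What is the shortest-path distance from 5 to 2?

Paths from 5 to 2:
5 -> 1 -> 4 -> 2: 6 + 14 + 5 = 25
5 -> 4 -> 2: 2 + 5 = 7
Best route has total 7.

7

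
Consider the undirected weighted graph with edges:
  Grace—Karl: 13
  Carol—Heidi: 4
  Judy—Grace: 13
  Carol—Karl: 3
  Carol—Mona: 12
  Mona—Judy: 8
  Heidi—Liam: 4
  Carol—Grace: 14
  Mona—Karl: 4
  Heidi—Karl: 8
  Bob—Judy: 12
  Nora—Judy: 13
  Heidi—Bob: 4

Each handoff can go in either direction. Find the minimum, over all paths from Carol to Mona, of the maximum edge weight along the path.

A few of the Carol→Mona routes:
Carol -> Heidi -> Bob -> Judy -> Mona: max(4, 4, 12, 8) = 12
Carol -> Heidi -> Karl -> Mona: max(4, 8, 4) = 8
Carol -> Karl -> Mona: max(3, 4) = 4
Smallest bottleneck: 4.

4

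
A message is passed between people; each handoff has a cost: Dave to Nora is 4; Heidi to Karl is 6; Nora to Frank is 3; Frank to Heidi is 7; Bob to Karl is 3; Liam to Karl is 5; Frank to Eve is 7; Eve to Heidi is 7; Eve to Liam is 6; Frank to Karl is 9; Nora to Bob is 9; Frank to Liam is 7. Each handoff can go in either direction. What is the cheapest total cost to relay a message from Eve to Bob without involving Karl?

19

Candidate routes:
Eve - Heidi - Frank - Nora - Bob: 7 + 7 + 3 + 9 = 26
Eve - Frank - Nora - Bob: 7 + 3 + 9 = 19
Eve - Liam - Frank - Nora - Bob: 6 + 7 + 3 + 9 = 25
The minimum is 19.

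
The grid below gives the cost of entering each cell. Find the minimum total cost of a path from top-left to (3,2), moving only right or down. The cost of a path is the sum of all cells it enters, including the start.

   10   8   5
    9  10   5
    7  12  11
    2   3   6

37

Take (0,0)→(1,0)→(2,0)→(3,0)→(3,1)→(3,2) for a total of 10 + 9 + 7 + 2 + 3 + 6 = 37.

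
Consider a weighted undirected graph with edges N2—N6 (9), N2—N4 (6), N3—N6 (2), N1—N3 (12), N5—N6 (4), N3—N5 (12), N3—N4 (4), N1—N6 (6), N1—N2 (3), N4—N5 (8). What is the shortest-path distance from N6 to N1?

Some routes from N6 to N1:
N6 - N5 - N4 - N2 - N1: 4 + 8 + 6 + 3 = 21
N6 - N3 - N4 - N2 - N1: 2 + 4 + 6 + 3 = 15
N6 - N3 - N1: 2 + 12 = 14
N6 - N5 - N3 - N1: 4 + 12 + 12 = 28
N6 - N2 - N1: 9 + 3 = 12
N6 - N1: 6
Shortest: 6.

6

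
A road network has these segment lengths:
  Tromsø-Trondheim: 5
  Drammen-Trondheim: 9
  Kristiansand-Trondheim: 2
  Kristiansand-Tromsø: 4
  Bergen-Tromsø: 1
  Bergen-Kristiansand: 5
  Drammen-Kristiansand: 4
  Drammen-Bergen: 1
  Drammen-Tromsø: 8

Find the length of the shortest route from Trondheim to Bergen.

Some routes from Trondheim to Bergen:
Trondheim-Kristiansand-Tromsø-Bergen: 2 + 4 + 1 = 7
Trondheim-Tromsø-Bergen: 5 + 1 = 6
Trondheim-Kristiansand-Bergen: 2 + 5 = 7
The minimum is 6.

6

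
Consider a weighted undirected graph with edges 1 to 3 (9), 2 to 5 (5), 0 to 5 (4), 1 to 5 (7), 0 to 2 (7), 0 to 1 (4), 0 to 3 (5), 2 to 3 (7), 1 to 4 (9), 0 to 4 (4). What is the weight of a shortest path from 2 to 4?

11

A few of the 2→4 routes:
2 -> 5 -> 0 -> 4: 5 + 4 + 4 = 13
2 -> 5 -> 1 -> 4: 5 + 7 + 9 = 21
2 -> 3 -> 0 -> 4: 7 + 5 + 4 = 16
2 -> 5 -> 1 -> 0 -> 4: 5 + 7 + 4 + 4 = 20
2 -> 0 -> 1 -> 4: 7 + 4 + 9 = 20
2 -> 0 -> 4: 7 + 4 = 11
Shortest: 11.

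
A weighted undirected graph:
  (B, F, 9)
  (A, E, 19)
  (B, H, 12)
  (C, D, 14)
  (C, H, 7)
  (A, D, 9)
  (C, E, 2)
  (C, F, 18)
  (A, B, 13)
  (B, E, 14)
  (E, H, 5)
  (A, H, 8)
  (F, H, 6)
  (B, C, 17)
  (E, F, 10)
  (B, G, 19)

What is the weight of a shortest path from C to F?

Checking several routes:
C-H-E-F: 7 + 5 + 10 = 22
C-H-F: 7 + 6 = 13
C-F: 18
C-E-H-F: 2 + 5 + 6 = 13
C-E-F: 2 + 10 = 12
The minimum is 12.

12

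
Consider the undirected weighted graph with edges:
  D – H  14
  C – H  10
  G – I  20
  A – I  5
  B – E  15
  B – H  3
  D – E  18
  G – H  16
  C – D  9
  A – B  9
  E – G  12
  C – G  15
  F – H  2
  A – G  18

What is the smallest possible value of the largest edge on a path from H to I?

Some routes from H to I:
H → D → C → G → E → B → A → I: max(14, 9, 15, 12, 15, 9, 5) = 15
H → B → A → I: max(3, 9, 5) = 9
H → C → G → E → B → A → I: max(10, 15, 12, 15, 9, 5) = 15
Smallest bottleneck: 9.

9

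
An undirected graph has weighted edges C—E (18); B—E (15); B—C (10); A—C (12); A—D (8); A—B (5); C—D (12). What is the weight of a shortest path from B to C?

Comparing a few candidate routes:
B → A → D → C: 5 + 8 + 12 = 25
B → A → C: 5 + 12 = 17
B → C: 10
Best route has total 10.

10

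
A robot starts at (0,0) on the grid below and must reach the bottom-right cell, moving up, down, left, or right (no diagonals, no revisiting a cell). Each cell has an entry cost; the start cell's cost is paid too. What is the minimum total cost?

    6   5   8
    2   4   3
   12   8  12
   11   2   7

29

One optimal route is (0,0) (1,0) (1,1) (2,1) (3,1) (3,2).
Its cost is 6 + 2 + 4 + 8 + 2 + 7 = 29.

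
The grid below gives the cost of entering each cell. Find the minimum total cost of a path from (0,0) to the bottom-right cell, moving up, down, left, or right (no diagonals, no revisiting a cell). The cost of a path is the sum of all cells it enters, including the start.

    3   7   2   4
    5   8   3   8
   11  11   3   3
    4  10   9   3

Path r0c0→r0c1→r0c2→r1c2→r2c2→r2c3→r3c3: 3 + 7 + 2 + 3 + 3 + 3 + 3 = 24.

24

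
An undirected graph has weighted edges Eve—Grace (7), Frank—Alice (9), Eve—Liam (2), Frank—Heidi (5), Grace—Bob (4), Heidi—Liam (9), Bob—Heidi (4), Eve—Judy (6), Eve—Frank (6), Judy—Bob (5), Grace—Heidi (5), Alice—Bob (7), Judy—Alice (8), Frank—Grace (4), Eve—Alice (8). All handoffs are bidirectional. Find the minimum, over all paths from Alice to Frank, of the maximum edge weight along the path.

Checking several routes:
Alice→Bob→Judy→Eve→Frank: max(7, 5, 6, 6) = 7
Alice→Bob→Grace→Eve→Frank: max(7, 4, 7, 6) = 7
Alice→Bob→Grace→Frank: max(7, 4, 4) = 7
Alice→Bob→Grace→Heidi→Frank: max(7, 4, 5, 5) = 7
Best route has worst link 7.

7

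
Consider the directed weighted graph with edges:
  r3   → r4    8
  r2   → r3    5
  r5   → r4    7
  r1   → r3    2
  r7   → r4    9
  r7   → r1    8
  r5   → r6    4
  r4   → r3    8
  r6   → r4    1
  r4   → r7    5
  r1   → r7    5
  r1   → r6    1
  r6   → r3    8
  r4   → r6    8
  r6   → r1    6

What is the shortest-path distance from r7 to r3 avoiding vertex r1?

Routes from r7 to r3 avoiding r1:
r7 - r4 - r3: 9 + 8 = 17
r7 - r4 - r6 - r3: 9 + 8 + 8 = 25
The minimum is 17.

17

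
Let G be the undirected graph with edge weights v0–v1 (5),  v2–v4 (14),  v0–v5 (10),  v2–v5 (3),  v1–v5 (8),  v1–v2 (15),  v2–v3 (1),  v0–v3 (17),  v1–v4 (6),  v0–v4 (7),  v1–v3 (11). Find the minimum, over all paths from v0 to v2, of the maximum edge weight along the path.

A few of the v0→v2 routes:
v0-v5-v2: max(10, 3) = 10
v0-v4-v1-v3-v2: max(7, 6, 11, 1) = 11
v0-v1-v5-v2: max(5, 8, 3) = 8
v0-v1-v3-v2: max(5, 11, 1) = 11
v0-v4-v1-v5-v2: max(7, 6, 8, 3) = 8
Best route has worst link 8.

8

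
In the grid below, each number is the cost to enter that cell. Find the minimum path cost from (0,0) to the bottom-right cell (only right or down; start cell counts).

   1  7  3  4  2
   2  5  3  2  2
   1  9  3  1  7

Cheapest: (0,0)→(1,0)→(1,1)→(1,2)→(1,3)→(2,3)→(2,4)
  1 + 2 + 5 + 3 + 2 + 1 + 7 = 21

21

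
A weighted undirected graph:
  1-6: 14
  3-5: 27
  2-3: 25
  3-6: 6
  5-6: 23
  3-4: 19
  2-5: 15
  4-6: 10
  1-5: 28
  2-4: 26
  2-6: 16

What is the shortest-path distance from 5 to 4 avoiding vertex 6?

41

Candidate routes:
5 - 3 - 2 - 4: 27 + 25 + 26 = 78
5 - 2 - 4: 15 + 26 = 41
5 - 3 - 4: 27 + 19 = 46
5 - 2 - 3 - 4: 15 + 25 + 19 = 59
Shortest: 41.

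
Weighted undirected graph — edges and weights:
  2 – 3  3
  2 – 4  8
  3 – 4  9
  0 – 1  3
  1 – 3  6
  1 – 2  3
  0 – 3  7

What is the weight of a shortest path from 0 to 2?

Candidate routes:
0 → 1 → 3 → 4 → 2: 3 + 6 + 9 + 8 = 26
0 → 3 → 1 → 2: 7 + 6 + 3 = 16
0 → 3 → 2: 7 + 3 = 10
0 → 3 → 4 → 2: 7 + 9 + 8 = 24
0 → 1 → 2: 3 + 3 = 6
0 → 1 → 3 → 2: 3 + 6 + 3 = 12
Shortest: 6.

6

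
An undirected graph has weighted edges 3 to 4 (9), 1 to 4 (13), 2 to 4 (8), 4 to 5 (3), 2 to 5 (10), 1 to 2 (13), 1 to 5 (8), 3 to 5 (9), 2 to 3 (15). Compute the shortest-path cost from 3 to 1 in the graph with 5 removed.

22

Paths from 3 to 1 avoiding 5:
3 → 4 → 1: 9 + 13 = 22
3 → 2 → 4 → 1: 15 + 8 + 13 = 36
3 → 2 → 1: 15 + 13 = 28
3 → 4 → 2 → 1: 9 + 8 + 13 = 30
The minimum is 22.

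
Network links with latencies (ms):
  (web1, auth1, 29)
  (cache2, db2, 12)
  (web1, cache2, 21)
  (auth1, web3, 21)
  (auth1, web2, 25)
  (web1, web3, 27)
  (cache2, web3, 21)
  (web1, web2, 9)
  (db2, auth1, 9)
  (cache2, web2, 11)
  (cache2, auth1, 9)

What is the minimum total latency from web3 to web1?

Comparing a few candidate routes:
web3-cache2-web2-web1: 21 + 11 + 9 = 41
web3-auth1-web1: 21 + 29 = 50
web3-auth1-cache2-web2-web1: 21 + 9 + 11 + 9 = 50
web3-web1: 27
web3-cache2-web1: 21 + 21 = 42
web3-auth1-cache2-web1: 21 + 9 + 21 = 51
The minimum is 27 ms.

27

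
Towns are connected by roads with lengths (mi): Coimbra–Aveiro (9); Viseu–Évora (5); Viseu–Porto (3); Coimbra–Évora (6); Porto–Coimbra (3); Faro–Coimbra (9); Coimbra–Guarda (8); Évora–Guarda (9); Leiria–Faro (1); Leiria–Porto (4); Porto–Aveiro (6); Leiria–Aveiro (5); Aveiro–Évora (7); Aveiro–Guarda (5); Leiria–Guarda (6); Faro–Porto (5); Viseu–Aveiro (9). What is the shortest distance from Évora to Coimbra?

Comparing a few candidate routes:
Évora-Aveiro-Porto-Coimbra: 7 + 6 + 3 = 16
Évora-Coimbra: 6
Évora-Viseu-Porto-Coimbra: 5 + 3 + 3 = 11
Évora-Aveiro-Coimbra: 7 + 9 = 16
Best route has total 6 mi.

6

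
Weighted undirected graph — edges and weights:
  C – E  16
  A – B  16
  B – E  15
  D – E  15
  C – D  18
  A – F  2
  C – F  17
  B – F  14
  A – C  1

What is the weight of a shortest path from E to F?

19

Checking several routes:
E -> B -> F: 15 + 14 = 29
E -> C -> F: 16 + 17 = 33
E -> C -> A -> F: 16 + 1 + 2 = 19
E -> D -> C -> A -> F: 15 + 18 + 1 + 2 = 36
E -> B -> A -> F: 15 + 16 + 2 = 33
The minimum is 19.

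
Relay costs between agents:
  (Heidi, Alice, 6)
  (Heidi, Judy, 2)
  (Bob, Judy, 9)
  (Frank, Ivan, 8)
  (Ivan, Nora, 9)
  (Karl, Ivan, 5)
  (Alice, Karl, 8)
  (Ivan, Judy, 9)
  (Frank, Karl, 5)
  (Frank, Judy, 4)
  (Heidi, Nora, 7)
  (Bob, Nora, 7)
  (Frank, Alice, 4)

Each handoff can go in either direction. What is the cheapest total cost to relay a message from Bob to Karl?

Checking several routes:
Bob→Judy→Heidi→Alice→Karl: 9 + 2 + 6 + 8 = 25
Bob→Judy→Frank→Karl: 9 + 4 + 5 = 18
Bob→Judy→Ivan→Karl: 9 + 9 + 5 = 23
Bob→Nora→Ivan→Karl: 7 + 9 + 5 = 21
Bob→Nora→Heidi→Judy→Frank→Karl: 7 + 7 + 2 + 4 + 5 = 25
Best route has total 18.

18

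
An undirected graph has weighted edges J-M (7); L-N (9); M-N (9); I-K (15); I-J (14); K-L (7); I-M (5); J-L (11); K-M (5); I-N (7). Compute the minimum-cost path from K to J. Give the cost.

Some routes from K to J:
K - M - J: 5 + 7 = 12
K - L - J: 7 + 11 = 18
K - I - M - J: 15 + 5 + 7 = 27
K - M - I - J: 5 + 5 + 14 = 24
Best route has total 12.

12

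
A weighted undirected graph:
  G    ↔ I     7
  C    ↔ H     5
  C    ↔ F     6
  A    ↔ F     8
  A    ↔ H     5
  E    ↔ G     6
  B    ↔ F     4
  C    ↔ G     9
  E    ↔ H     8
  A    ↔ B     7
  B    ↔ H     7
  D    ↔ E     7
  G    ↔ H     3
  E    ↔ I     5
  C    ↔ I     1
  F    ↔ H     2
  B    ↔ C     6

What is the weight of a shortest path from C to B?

6

A few of the C→B routes:
C→H→F→B: 5 + 2 + 4 = 11
C→H→B: 5 + 7 = 12
C→B: 6
C→F→B: 6 + 4 = 10
C→I→G→H→F→B: 1 + 7 + 3 + 2 + 4 = 17
C→F→H→B: 6 + 2 + 7 = 15
Shortest: 6.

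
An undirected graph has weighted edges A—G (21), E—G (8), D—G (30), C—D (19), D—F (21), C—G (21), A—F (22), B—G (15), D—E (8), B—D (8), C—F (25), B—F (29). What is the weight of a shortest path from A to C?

42

Comparing a few candidate routes:
A-G-E-D-C: 21 + 8 + 8 + 19 = 56
A-G-C: 21 + 21 = 42
A-G-B-D-C: 21 + 15 + 8 + 19 = 63
A-F-D-C: 22 + 21 + 19 = 62
A-F-C: 22 + 25 = 47
A-G-D-C: 21 + 30 + 19 = 70
The minimum is 42.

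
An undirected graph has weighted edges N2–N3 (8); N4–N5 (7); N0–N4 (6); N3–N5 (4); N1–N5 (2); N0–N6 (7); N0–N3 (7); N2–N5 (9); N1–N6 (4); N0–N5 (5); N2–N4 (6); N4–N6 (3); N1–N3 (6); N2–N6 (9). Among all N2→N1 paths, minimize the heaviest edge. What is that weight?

Comparing a few candidate routes:
N2 - N4 - N6 - N1: max(6, 3, 4) = 6
N2 - N4 - N0 - N5 - N1: max(6, 6, 5, 2) = 6
N2 - N4 - N0 - N6 - N1: max(6, 6, 7, 4) = 7
N2 - N4 - N0 - N5 - N3 - N1: max(6, 6, 5, 4, 6) = 6
The minimum achievable maximum is 6.

6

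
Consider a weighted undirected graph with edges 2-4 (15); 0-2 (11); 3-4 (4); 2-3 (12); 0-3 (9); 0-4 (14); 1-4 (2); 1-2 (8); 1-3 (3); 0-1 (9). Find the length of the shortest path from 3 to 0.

9

Checking several routes:
3 -> 1 -> 0: 3 + 9 = 12
3 -> 4 -> 1 -> 0: 4 + 2 + 9 = 15
3 -> 4 -> 0: 4 + 14 = 18
3 -> 0: 9
3 -> 1 -> 4 -> 0: 3 + 2 + 14 = 19
The minimum is 9.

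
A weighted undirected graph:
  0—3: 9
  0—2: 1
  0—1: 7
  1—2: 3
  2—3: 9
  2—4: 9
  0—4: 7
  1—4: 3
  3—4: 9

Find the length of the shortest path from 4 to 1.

3

A few of the 4→1 routes:
4 - 0 - 1: 7 + 7 = 14
4 - 0 - 2 - 1: 7 + 1 + 3 = 11
4 - 2 - 1: 9 + 3 = 12
4 - 2 - 0 - 1: 9 + 1 + 7 = 17
4 - 1: 3
Shortest: 3.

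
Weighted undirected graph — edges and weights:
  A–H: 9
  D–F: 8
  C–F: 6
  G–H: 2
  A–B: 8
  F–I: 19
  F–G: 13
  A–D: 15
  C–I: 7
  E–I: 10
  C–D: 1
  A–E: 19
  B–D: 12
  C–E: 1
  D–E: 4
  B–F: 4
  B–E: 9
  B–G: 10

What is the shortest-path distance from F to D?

7

Checking several routes:
F -> C -> D: 6 + 1 = 7
F -> B -> D: 4 + 12 = 16
F -> B -> E -> C -> D: 4 + 9 + 1 + 1 = 15
F -> B -> E -> D: 4 + 9 + 4 = 17
F -> C -> E -> D: 6 + 1 + 4 = 11
F -> D: 8
The minimum is 7.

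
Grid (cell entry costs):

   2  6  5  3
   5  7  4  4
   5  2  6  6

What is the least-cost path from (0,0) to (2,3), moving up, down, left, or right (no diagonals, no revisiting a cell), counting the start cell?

One optimal route is (0,0)→(0,1)→(0,2)→(0,3)→(1,3)→(2,3).
Its cost is 2 + 6 + 5 + 3 + 4 + 6 = 26.

26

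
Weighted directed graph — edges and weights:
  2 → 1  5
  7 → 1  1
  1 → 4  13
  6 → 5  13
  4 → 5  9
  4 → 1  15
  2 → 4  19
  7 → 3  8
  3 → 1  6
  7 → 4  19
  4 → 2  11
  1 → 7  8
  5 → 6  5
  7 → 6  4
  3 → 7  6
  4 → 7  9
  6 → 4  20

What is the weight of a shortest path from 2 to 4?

18

Candidate routes:
2 → 1 → 7 → 4: 5 + 8 + 19 = 32
2 → 1 → 4: 5 + 13 = 18
2 → 1 → 7 → 6 → 4: 5 + 8 + 4 + 20 = 37
2 → 4: 19
Best route has total 18.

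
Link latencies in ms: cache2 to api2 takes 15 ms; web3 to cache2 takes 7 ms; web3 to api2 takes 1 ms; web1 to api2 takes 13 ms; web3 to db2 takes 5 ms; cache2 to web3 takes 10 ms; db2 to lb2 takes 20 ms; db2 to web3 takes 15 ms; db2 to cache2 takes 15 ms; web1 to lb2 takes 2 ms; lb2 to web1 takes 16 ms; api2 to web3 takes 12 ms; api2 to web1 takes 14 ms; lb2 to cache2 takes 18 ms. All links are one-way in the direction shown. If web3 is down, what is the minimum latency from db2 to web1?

36

Paths from db2 to web1 avoiding web3:
db2 - lb2 - cache2 - api2 - web1: 20 + 18 + 15 + 14 = 67
db2 - cache2 - api2 - web1: 15 + 15 + 14 = 44
db2 - lb2 - web1: 20 + 16 = 36
Best route has total 36 ms.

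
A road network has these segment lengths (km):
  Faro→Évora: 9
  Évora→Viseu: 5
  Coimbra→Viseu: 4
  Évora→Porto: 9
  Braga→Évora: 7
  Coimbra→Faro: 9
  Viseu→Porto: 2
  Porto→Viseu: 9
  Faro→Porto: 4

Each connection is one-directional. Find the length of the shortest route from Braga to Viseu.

12

Candidate routes:
Braga-Évora-Porto-Viseu: 7 + 9 + 9 = 25
Braga-Évora-Viseu: 7 + 5 = 12
The minimum is 12 km.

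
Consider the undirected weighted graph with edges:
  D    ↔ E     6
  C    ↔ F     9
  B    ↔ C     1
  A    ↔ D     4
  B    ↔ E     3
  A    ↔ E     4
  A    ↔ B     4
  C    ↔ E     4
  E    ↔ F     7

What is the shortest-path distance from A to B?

4

Comparing a few candidate routes:
A → E → C → B: 4 + 4 + 1 = 9
A → D → E → B: 4 + 6 + 3 = 13
A → B: 4
A → E → B: 4 + 3 = 7
Shortest: 4.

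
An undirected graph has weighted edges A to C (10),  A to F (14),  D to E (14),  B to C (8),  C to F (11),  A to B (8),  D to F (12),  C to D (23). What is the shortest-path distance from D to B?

31

Some routes from D to B:
D -> C -> B: 23 + 8 = 31
D -> F -> C -> B: 12 + 11 + 8 = 31
D -> F -> A -> B: 12 + 14 + 8 = 34
Shortest: 31.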